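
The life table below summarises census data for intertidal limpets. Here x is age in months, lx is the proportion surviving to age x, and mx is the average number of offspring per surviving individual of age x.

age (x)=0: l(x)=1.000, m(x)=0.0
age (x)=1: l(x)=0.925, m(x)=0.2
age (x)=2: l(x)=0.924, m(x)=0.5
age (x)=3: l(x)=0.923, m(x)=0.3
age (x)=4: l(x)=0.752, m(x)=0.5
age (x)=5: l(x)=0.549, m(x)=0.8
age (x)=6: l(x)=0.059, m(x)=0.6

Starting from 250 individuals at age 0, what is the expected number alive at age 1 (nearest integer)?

231

Expected survivors = N0 · l_1 = 250 × 0.925 = 231.25 → 231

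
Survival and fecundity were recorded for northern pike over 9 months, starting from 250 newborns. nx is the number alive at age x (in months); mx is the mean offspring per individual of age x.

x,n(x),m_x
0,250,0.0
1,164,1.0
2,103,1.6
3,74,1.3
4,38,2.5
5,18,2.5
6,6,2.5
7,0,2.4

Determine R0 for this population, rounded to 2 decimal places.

lx = nx/n0 = nx/250: 1, 0.656, 0.412, 0.296, 0.152, 0.072, 0.024, 0
lx·mx by age: 0, 0.656, 0.6592, 0.3848, 0.38, 0.18, 0.06, 0
R0 = Σ lx·mx = 2.32 → 2.32

2.32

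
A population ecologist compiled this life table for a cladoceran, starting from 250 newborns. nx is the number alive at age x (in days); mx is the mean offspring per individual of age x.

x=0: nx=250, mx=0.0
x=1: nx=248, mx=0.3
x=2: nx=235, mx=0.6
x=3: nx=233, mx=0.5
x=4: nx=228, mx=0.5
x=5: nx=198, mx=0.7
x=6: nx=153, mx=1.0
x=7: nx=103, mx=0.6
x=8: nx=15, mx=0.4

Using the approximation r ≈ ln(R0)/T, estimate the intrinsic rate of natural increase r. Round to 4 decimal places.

0.2895

lx = nx/n0 = nx/250: 1, 0.992, 0.94, 0.932, 0.912, 0.792, 0.612, 0.412, 0.06
R0 = Σ lx·mx = 0 + 0.2976 + 0.564 + 0.466 + 0.456 + 0.5544 + 0.612 + 0.2472 + 0.024 = 3.2212
Σ x·lx·mx = 13.014; T = 13.014/3.2212 = 4.04011…
r ≈ ln(R0)/T = ln(3.2212)/4.04011… = 0.289535… → 0.2895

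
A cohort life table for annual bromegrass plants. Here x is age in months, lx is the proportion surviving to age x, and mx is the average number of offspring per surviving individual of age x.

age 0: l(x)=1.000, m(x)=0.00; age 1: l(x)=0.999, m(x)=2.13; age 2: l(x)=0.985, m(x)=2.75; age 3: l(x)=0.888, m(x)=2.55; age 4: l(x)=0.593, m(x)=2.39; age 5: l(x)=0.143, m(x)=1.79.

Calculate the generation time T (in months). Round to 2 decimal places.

2.43

lx·mx: 0, 2.12787, 2.70875, 2.2644, 1.41727, 0.25597 → R0 = 8.77426
x·lx·mx: 0, 2.12787, 5.4175, 6.7932, 5.66908, 1.27985 → Σ = 21.2875
T = 21.2875 / 8.77426 = 2.426131… → 2.43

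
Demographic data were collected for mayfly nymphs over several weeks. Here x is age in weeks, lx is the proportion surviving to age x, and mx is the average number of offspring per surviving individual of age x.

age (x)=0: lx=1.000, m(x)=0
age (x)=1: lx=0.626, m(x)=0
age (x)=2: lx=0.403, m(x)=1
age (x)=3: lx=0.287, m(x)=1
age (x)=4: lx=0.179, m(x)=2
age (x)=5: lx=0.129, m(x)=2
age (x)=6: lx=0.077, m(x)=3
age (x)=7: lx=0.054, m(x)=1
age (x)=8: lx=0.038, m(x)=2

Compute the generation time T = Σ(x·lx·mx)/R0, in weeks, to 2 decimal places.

4.06

lx·mx: 0, 0, 0.403, 0.287, 0.358, 0.258, 0.231, 0.054, 0.076 → R0 = 1.667
x·lx·mx: 0, 0, 0.806, 0.861, 1.432, 1.29, 1.386, 0.378, 0.608 → Σ = 6.761
T = 6.761 / 1.667 = 4.055789… → 4.06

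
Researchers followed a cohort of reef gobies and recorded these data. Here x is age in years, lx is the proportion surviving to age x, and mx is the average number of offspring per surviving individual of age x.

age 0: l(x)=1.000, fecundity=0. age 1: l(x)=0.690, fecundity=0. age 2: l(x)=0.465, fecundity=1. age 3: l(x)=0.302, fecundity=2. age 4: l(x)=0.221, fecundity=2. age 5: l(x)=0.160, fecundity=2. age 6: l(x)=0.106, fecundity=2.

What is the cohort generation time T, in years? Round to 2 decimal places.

lx·mx: 0, 0, 0.465, 0.604, 0.442, 0.32, 0.212 → R0 = 2.043
x·lx·mx: 0, 0, 0.93, 1.812, 1.768, 1.6, 1.272 → Σ = 7.382
T = 7.382 / 2.043 = 3.613314… → 3.61

3.61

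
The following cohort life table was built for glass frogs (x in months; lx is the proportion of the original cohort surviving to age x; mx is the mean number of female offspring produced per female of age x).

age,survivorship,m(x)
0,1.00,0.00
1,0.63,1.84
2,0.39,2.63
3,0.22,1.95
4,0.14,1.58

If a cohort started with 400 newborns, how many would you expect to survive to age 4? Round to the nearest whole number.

56

Expected survivors = N0 · l_4 = 400 × 0.14 = 56 → 56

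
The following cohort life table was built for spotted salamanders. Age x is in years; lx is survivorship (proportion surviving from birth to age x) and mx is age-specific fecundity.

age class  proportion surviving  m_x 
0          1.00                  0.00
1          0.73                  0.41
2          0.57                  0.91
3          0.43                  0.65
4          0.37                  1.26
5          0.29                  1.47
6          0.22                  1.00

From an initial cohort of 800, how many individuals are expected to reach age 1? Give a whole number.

Expected survivors = N0 · l_1 = 800 × 0.73 = 584 → 584

584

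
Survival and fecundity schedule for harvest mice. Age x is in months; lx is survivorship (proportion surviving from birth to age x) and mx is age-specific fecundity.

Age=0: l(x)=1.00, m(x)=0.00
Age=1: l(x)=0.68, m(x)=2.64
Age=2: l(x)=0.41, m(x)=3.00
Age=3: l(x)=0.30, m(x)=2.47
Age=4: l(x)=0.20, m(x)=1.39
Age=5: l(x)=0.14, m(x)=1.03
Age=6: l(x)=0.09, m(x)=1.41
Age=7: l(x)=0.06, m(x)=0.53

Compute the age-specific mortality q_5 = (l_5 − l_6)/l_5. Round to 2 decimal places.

q_5 = (l_5 − l_6) / l_5 = (0.14 − 0.09) / 0.14
     = 0.05 / 0.14 = 0.357143… → 0.36

0.36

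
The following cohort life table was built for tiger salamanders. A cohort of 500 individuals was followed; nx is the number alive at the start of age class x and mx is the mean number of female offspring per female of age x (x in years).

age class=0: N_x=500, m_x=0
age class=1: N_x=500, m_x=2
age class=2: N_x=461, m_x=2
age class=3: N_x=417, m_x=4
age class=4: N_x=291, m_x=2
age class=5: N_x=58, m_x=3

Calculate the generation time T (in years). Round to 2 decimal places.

lx = nx/n0 = nx/500: 1, 1, 0.922, 0.834, 0.582, 0.116
lx·mx: 0, 2, 1.844, 3.336, 1.164, 0.348 → R0 = 8.692
x·lx·mx: 0, 2, 3.688, 10.008, 4.656, 1.74 → Σ = 22.092
T = 22.092 / 8.692 = 2.541647… → 2.54

2.54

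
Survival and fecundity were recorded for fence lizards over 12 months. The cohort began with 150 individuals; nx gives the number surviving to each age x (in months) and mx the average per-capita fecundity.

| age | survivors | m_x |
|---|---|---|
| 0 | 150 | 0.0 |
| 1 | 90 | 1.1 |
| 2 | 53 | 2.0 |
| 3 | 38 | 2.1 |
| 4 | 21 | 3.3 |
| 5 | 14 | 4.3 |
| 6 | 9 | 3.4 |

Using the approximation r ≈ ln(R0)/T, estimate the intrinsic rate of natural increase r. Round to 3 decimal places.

lx = nx/n0 = nx/150: 1, 0.6, 0.35333…, 0.25333…, 0.14, 0.09333…, 0.06
R0 = Σ lx·mx = 0 + 0.66 + 0.70667… + 0.532… + 0.462 + 0.40133… + 0.204 = 2.966…
Σ x·lx·mx = 8.748…; T = 8.748…/2.966… = 2.94943…
r ≈ ln(R0)/T = ln(2.966…)/2.94943… = 0.36862… → 0.369

0.369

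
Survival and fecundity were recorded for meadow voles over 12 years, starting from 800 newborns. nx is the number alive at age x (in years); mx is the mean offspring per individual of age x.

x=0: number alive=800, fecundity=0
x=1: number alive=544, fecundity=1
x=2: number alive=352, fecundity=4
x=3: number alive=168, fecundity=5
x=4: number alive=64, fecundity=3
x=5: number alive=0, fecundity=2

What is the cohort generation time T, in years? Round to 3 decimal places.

lx = nx/n0 = nx/800: 1, 0.68, 0.44, 0.21, 0.08, 0
lx·mx: 0, 0.68, 1.76, 1.05, 0.24, 0 → R0 = 3.73
x·lx·mx: 0, 0.68, 3.52, 3.15, 0.96, 0 → Σ = 8.31
T = 8.31 / 3.73 = 2.227882… → 2.228

2.228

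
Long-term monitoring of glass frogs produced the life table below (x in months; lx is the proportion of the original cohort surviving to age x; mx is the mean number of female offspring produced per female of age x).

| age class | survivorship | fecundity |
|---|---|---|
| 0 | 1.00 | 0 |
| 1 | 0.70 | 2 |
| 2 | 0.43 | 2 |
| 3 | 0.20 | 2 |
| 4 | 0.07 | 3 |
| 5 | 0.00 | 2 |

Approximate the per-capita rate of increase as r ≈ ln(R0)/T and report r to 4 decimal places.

R0 = Σ lx·mx = 0 + 1.4 + 0.86 + 0.4 + 0.21 + 0 = 2.87
Σ x·lx·mx = 5.16; T = 5.16/2.87 = 1.79791…
r ≈ ln(R0)/T = ln(2.87)/1.79791… = 0.58641… → 0.5864

0.5864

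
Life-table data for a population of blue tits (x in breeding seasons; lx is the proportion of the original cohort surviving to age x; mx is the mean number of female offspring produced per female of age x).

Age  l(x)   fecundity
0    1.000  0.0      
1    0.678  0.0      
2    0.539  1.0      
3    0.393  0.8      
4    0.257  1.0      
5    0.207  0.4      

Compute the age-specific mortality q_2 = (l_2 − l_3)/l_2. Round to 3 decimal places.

q_2 = (l_2 − l_3) / l_2 = (0.539 − 0.393) / 0.539
     = 0.146 / 0.539 = 0.270872… → 0.271

0.271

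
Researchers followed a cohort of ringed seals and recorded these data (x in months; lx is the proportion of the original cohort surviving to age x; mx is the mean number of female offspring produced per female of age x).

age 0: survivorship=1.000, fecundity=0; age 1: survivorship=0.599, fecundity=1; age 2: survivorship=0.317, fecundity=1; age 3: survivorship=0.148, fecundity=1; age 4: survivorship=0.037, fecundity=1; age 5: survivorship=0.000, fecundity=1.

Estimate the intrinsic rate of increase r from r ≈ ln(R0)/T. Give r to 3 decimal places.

R0 = Σ lx·mx = 0 + 0.599 + 0.317 + 0.148 + 0.037 + 0 = 1.101
Σ x·lx·mx = 1.825; T = 1.825/1.101 = 1.65758…
r ≈ ln(R0)/T = ln(1.101)/1.65758… = 0.05805… → 0.058

0.058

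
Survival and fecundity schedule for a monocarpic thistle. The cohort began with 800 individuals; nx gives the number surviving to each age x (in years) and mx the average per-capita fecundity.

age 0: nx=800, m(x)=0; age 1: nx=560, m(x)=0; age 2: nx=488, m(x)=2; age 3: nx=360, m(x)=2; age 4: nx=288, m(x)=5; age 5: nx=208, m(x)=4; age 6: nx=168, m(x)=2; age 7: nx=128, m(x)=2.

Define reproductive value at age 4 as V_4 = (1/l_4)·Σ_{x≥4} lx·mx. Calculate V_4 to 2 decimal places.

lx = nx/n0 = nx/800: 1, 0.7, 0.61, 0.45, 0.36, 0.26, 0.21, 0.16
lx·mx for x ≥ 4: 1.8, 1.04, 0.42, 0.32 → sum = 3.58
V_4 = 3.58 / l_4 = 3.58 / 0.36 = 9.944444… → 9.94

9.94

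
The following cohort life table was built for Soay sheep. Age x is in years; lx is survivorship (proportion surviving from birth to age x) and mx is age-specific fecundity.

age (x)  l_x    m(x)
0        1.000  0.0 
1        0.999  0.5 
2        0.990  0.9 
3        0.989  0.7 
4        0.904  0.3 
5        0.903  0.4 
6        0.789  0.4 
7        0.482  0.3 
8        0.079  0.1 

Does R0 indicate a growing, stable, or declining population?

growing

R0 = Σ lx·mx = 0 + 0.4995 + 0.891 + 0.6923 + 0.2712 + 0.3612 + 0.3156 + 0.1446 + 0.0079 = 3.1833
R0 > 1, so the population is growing.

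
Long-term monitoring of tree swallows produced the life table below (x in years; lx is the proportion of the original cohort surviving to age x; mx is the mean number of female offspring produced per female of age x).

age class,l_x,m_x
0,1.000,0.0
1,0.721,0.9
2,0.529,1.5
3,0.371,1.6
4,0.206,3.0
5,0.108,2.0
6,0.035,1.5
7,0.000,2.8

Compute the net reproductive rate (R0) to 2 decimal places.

2.92

lx·mx by age: 0, 0.6489, 0.7935, 0.5936, 0.618, 0.216, 0.0525, 0
R0 = Σ lx·mx = 2.9225 → 2.92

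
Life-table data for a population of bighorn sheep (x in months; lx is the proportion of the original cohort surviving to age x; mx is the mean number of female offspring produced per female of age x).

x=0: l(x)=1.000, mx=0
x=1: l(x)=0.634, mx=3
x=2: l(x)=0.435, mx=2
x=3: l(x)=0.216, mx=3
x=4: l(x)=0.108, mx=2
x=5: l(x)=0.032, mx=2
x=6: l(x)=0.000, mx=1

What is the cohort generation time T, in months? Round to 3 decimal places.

1.830

lx·mx: 0, 1.902, 0.87, 0.648, 0.216, 0.064, 0 → R0 = 3.7
x·lx·mx: 0, 1.902, 1.74, 1.944, 0.864, 0.32, 0 → Σ = 6.77
T = 6.77 / 3.7 = 1.82973… → 1.830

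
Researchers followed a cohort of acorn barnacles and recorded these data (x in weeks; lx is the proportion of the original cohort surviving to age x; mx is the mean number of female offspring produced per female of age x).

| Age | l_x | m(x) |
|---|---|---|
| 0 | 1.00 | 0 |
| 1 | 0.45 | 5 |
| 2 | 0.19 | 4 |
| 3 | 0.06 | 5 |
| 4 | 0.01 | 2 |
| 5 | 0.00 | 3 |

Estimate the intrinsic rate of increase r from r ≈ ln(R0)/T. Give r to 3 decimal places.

0.843

R0 = Σ lx·mx = 0 + 2.25 + 0.76 + 0.3 + 0.02 + 0 = 3.33
Σ x·lx·mx = 4.75; T = 4.75/3.33 = 1.42643…
r ≈ ln(R0)/T = ln(3.33)/1.42643… = 0.84335… → 0.843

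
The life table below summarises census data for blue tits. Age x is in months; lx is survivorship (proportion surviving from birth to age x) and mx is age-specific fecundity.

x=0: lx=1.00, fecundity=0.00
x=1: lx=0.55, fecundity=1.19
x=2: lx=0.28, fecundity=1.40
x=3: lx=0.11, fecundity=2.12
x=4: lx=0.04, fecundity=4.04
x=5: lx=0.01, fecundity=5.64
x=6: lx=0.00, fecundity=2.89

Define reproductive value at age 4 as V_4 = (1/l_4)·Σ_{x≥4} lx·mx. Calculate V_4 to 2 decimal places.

5.45

lx·mx for x ≥ 4: 0.1616, 0.0564, 0 → sum = 0.218
V_4 = 0.218 / l_4 = 0.218 / 0.04 = 5.45 → 5.45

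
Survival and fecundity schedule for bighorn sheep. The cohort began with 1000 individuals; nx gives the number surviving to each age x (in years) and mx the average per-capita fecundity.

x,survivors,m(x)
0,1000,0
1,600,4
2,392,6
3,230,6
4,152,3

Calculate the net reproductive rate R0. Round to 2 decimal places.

6.59

lx = nx/n0 = nx/1000: 1, 0.6, 0.392, 0.23, 0.152
lx·mx by age: 0, 2.4, 2.352, 1.38, 0.456
R0 = Σ lx·mx = 6.588 → 6.59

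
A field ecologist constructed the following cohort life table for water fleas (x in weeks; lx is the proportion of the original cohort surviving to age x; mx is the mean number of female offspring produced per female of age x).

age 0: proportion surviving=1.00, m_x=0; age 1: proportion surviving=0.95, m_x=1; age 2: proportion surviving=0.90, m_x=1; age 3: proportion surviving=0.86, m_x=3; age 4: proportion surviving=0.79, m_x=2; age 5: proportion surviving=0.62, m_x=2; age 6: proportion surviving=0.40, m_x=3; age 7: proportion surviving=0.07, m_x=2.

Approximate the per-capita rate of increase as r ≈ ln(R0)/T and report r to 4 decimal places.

R0 = Σ lx·mx = 0 + 0.95 + 0.9 + 2.58 + 1.58 + 1.24 + 1.2 + 0.14 = 8.59
Σ x·lx·mx = 31.19; T = 31.19/8.59 = 3.63097…
r ≈ ln(R0)/T = ln(8.59)/3.63097… = 0.592294… → 0.5923

0.5923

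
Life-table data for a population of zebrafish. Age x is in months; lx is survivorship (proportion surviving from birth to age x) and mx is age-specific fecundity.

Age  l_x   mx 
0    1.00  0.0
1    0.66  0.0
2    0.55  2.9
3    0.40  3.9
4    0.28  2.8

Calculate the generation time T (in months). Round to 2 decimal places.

2.79

lx·mx: 0, 0, 1.595, 1.56, 0.784 → R0 = 3.939
x·lx·mx: 0, 0, 3.19, 4.68, 3.136 → Σ = 11.006
T = 11.006 / 3.939 = 2.79411… → 2.79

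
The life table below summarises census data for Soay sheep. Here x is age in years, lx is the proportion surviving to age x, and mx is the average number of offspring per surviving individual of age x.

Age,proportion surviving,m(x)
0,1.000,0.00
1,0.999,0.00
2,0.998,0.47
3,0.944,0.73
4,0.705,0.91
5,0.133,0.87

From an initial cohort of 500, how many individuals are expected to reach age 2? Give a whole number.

Expected survivors = N0 · l_2 = 500 × 0.998 = 499 → 499

499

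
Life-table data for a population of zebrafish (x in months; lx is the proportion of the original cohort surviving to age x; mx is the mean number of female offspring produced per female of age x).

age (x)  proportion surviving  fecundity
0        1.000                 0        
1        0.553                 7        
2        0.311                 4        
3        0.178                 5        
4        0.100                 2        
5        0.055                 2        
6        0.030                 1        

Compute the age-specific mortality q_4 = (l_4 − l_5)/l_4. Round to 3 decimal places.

q_4 = (l_4 − l_5) / l_4 = (0.1 − 0.055) / 0.1
     = 0.045 / 0.1 = 0.45 → 0.450

0.450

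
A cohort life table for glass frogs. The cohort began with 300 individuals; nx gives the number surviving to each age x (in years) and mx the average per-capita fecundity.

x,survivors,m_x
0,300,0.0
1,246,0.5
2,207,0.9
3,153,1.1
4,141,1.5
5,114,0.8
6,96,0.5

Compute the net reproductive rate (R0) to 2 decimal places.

lx = nx/n0 = nx/300: 1, 0.82, 0.69, 0.51, 0.47, 0.38, 0.32
lx·mx by age: 0, 0.41, 0.621, 0.561, 0.705, 0.304, 0.16
R0 = Σ lx·mx = 2.761 → 2.76

2.76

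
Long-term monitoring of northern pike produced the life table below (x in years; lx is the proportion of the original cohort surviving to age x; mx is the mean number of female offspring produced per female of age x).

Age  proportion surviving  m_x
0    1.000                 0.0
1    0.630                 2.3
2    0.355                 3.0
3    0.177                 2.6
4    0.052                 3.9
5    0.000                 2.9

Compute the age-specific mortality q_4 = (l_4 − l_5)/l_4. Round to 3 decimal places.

1.000

q_4 = (l_4 − l_5) / l_4 = (0.052 − 0) / 0.052
     = 0.052 / 0.052 = 1 → 1.000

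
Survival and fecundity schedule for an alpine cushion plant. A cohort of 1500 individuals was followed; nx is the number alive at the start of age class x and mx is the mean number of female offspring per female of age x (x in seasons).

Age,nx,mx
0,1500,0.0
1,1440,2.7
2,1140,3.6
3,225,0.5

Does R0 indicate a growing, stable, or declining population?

growing

lx = nx/n0 = nx/1500: 1, 0.96, 0.76, 0.15
R0 = Σ lx·mx = 0 + 2.592 + 2.736 + 0.075 = 5.403
R0 > 1, so the population is growing.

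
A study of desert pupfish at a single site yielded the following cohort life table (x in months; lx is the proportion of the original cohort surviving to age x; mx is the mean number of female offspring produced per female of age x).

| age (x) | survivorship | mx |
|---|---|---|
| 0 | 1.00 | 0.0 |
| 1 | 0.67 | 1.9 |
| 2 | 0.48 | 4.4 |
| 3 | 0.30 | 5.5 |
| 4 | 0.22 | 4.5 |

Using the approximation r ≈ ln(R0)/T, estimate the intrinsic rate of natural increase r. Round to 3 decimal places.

R0 = Σ lx·mx = 0 + 1.273 + 2.112 + 1.65 + 0.99 = 6.025
Σ x·lx·mx = 14.407; T = 14.407/6.025 = 2.3912…
r ≈ ln(R0)/T = ln(6.025)/2.3912… = 0.75105… → 0.751

0.751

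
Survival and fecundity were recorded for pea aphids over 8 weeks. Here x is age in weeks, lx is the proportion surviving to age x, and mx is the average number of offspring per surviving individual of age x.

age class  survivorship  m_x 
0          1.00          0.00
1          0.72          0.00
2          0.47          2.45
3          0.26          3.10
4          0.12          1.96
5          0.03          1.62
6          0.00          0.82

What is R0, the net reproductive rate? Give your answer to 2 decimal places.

2.24

lx·mx by age: 0, 0, 1.1515, 0.806, 0.2352, 0.0486, 0
R0 = Σ lx·mx = 2.2413 → 2.24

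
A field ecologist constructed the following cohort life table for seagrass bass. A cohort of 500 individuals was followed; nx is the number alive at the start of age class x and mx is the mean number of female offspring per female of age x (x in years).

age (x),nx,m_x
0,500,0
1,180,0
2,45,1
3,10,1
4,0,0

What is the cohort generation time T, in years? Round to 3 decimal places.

lx = nx/n0 = nx/500: 1, 0.36, 0.09, 0.02, 0
lx·mx: 0, 0, 0.09, 0.02, 0 → R0 = 0.11
x·lx·mx: 0, 0, 0.18, 0.06, 0 → Σ = 0.24
T = 0.24 / 0.11 = 2.181818… → 2.182

2.182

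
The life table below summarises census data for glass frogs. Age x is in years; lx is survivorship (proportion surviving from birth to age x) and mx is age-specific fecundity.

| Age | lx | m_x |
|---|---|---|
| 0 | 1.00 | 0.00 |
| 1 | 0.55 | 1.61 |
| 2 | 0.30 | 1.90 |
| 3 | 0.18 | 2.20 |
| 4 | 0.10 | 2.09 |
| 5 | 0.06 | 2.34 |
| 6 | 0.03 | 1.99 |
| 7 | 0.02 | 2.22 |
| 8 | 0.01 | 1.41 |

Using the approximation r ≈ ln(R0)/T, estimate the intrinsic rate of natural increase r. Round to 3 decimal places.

0.353

R0 = Σ lx·mx = 0 + 0.8855 + 0.57 + 0.396 + 0.209 + 0.1404 + 0.0597 + 0.0444 + 0.0141 = 2.3191
Σ x·lx·mx = 5.5333; T = 5.5333/2.3191 = 2.38597…
r ≈ ln(R0)/T = ln(2.3191)/2.38597… = 0.35255… → 0.353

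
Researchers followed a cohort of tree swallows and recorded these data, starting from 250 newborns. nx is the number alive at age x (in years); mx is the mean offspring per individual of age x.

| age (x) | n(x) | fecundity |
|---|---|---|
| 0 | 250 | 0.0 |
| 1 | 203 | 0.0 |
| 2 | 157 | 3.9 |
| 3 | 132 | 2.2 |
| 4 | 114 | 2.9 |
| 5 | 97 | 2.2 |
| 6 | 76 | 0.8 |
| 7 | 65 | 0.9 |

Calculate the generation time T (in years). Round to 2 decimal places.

3.36

lx = nx/n0 = nx/250: 1, 0.812, 0.628, 0.528, 0.456, 0.388, 0.304, 0.26
lx·mx: 0, 0, 2.4492, 1.1616, 1.3224, 0.8536, 0.2432, 0.234 → R0 = 6.264
x·lx·mx: 0, 0, 4.8984, 3.4848, 5.2896, 4.268, 1.4592, 1.638 → Σ = 21.038
T = 21.038 / 6.264 = 3.358557… → 3.36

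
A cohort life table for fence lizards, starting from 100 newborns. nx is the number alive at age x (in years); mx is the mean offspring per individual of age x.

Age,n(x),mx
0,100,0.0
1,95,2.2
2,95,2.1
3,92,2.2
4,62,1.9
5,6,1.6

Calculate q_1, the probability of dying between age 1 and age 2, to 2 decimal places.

lx = nx/n0 = nx/100: 1, 0.95, 0.95, 0.92, 0.62, 0.06
q_1 = (l_1 − l_2) / l_1 = (0.95 − 0.95) / 0.95
     = 0 / 0.95 = 0 → 0.00

0.00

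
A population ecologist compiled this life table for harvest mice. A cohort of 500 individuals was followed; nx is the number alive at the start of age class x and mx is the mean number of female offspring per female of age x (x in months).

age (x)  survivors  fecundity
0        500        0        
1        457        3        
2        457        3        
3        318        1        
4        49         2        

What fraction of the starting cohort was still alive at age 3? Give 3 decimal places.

0.636

l_3 = n_3/n_0 = 318/500 = 0.636 → 0.636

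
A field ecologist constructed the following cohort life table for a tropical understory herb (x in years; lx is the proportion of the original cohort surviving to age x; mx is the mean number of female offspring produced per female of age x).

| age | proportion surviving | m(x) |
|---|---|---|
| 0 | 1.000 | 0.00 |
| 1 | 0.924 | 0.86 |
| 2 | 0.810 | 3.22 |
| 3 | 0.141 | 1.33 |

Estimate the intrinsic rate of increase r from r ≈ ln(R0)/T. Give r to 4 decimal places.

0.6982

R0 = Σ lx·mx = 0 + 0.79464 + 2.6082 + 0.18753 = 3.59037
Σ x·lx·mx = 6.57363; T = 6.57363/3.59037 = 1.83091…
r ≈ ln(R0)/T = ln(3.59037)/1.83091… = 0.698154… → 0.6982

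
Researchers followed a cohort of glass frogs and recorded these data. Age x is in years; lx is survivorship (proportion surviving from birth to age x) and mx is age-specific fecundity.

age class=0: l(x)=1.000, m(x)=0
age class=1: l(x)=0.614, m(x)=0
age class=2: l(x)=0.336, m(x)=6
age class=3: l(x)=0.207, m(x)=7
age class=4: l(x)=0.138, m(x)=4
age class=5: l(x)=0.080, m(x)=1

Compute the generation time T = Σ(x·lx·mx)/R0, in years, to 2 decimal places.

2.68

lx·mx: 0, 0, 2.016, 1.449, 0.552, 0.08 → R0 = 4.097
x·lx·mx: 0, 0, 4.032, 4.347, 2.208, 0.4 → Σ = 10.987
T = 10.987 / 4.097 = 2.681718… → 2.68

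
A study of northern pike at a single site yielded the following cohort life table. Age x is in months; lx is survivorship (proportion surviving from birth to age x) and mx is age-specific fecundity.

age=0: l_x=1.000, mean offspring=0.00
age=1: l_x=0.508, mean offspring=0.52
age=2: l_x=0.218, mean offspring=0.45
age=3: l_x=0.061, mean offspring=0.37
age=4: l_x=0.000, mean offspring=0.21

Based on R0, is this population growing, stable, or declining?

R0 = Σ lx·mx = 0 + 0.26416 + 0.0981 + 0.02257 + 0 = 0.38483
R0 < 1, so the population is declining.

declining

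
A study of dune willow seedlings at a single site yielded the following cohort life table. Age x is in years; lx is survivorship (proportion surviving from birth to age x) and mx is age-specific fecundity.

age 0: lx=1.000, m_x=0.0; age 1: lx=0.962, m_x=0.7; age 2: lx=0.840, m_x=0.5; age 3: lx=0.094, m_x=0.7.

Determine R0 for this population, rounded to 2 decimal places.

1.16

lx·mx by age: 0, 0.6734, 0.42, 0.0658
R0 = Σ lx·mx = 1.1592 → 1.16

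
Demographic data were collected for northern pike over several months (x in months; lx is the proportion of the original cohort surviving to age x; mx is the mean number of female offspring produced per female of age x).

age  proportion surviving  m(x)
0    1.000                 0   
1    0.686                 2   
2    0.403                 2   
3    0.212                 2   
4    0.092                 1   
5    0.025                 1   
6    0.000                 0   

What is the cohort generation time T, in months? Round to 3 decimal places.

lx·mx: 0, 1.372, 0.806, 0.424, 0.092, 0.025, 0 → R0 = 2.719
x·lx·mx: 0, 1.372, 1.612, 1.272, 0.368, 0.125, 0 → Σ = 4.749
T = 4.749 / 2.719 = 1.746598… → 1.747

1.747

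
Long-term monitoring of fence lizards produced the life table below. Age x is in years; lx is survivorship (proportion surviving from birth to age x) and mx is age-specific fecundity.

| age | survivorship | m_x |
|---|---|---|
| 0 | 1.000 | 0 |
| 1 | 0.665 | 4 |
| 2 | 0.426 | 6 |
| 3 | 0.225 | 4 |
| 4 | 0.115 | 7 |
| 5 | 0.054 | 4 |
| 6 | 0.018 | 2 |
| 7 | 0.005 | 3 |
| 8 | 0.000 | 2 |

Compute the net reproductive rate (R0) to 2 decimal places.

lx·mx by age: 0, 2.66, 2.556, 0.9, 0.805, 0.216, 0.036, 0.015, 0
R0 = Σ lx·mx = 7.188 → 7.19

7.19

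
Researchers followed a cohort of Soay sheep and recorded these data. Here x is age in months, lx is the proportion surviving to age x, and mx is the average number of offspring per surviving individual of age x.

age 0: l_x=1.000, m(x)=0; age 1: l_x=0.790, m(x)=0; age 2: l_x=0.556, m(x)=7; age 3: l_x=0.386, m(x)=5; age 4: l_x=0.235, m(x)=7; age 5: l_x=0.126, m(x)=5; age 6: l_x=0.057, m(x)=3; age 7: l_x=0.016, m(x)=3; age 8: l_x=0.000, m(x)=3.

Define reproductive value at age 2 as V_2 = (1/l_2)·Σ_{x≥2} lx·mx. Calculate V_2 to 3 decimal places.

lx·mx for x ≥ 2: 3.892, 1.93, 1.645, 0.63, 0.171, 0.048, 0 → sum = 8.316
V_2 = 8.316 / l_2 = 8.316 / 0.556 = 14.956835… → 14.957

14.957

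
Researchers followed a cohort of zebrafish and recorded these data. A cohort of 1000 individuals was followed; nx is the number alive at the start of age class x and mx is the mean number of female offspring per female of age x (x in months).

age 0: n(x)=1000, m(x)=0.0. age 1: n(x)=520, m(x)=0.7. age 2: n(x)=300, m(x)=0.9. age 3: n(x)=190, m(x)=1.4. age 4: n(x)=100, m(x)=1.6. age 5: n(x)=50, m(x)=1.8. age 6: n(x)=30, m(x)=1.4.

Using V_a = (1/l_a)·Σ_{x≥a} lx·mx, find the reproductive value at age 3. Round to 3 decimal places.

lx = nx/n0 = nx/1000: 1, 0.52, 0.3, 0.19, 0.1, 0.05, 0.03
lx·mx for x ≥ 3: 0.266, 0.16, 0.09, 0.042 → sum = 0.558
V_3 = 0.558 / l_3 = 0.558 / 0.19 = 2.936842… → 2.937

2.937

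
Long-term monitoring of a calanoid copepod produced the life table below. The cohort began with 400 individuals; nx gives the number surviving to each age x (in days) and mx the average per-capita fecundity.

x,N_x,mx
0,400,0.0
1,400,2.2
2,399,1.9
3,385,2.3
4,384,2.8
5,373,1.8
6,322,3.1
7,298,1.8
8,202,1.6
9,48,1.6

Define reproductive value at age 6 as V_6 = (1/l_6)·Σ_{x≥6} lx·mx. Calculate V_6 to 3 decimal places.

6.008

lx = nx/n0 = nx/400: 1, 1, 0.9975, 0.9625, 0.96, 0.9325, 0.805, 0.745, 0.505, 0.12
lx·mx for x ≥ 6: 2.4955, 1.341, 0.808, 0.192 → sum = 4.8365
V_6 = 4.8365 / l_6 = 4.8365 / 0.805 = 6.008075… → 6.008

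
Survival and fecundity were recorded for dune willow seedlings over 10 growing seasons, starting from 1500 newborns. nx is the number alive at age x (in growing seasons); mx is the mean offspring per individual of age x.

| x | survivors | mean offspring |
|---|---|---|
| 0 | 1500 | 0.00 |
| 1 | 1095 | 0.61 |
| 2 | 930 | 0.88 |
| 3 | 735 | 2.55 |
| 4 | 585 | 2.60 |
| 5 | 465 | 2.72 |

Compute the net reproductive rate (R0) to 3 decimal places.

lx = nx/n0 = nx/1500: 1, 0.73, 0.62, 0.49, 0.39, 0.31
lx·mx by age: 0, 0.4453, 0.5456, 1.2495, 1.014, 0.8432
R0 = Σ lx·mx = 4.0976 → 4.098

4.098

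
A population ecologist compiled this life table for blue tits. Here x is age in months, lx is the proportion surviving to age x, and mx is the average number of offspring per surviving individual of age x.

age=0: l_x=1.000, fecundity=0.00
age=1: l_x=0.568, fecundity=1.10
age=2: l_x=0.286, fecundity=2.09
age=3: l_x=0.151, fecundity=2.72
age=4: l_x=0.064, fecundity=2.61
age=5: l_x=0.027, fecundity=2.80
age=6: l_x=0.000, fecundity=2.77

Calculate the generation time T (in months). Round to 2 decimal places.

lx·mx: 0, 0.6248, 0.59774, 0.41072, 0.16704, 0.0756, 0 → R0 = 1.8759
x·lx·mx: 0, 0.6248, 1.19548, 1.23216, 0.66816, 0.378, 0 → Σ = 4.0986
T = 4.0986 / 1.8759 = 2.184871… → 2.18

2.18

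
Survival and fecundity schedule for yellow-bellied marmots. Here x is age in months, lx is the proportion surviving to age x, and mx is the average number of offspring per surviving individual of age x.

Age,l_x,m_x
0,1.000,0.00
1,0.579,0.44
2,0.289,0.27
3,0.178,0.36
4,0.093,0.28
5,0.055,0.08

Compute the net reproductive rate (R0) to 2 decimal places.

lx·mx by age: 0, 0.25476, 0.07803, 0.06408, 0.02604, 0.0044
R0 = Σ lx·mx = 0.42731 → 0.43

0.43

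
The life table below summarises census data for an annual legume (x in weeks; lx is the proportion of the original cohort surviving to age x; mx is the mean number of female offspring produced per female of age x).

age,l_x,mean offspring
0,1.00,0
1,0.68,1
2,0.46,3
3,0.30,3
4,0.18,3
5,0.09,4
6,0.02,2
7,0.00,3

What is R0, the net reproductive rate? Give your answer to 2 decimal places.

3.90

lx·mx by age: 0, 0.68, 1.38, 0.9, 0.54, 0.36, 0.04, 0
R0 = Σ lx·mx = 3.9 → 3.90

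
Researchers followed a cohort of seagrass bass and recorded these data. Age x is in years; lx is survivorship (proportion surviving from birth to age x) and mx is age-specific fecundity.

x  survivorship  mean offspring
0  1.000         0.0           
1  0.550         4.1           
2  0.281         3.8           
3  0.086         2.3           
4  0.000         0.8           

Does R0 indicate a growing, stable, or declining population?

growing

R0 = Σ lx·mx = 0 + 2.255 + 1.0678 + 0.1978 + 0 = 3.5206
R0 > 1, so the population is growing.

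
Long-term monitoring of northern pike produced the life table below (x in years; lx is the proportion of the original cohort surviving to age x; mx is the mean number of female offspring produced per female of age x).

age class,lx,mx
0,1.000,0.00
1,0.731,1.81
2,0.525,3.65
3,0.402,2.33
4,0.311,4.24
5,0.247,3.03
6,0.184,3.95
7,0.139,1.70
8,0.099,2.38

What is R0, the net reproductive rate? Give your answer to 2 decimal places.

lx·mx by age: 0, 1.32311, 1.91625, 0.93666, 1.31864, 0.74841, 0.7268, 0.2363, 0.23562
R0 = Σ lx·mx = 7.44179 → 7.44

7.44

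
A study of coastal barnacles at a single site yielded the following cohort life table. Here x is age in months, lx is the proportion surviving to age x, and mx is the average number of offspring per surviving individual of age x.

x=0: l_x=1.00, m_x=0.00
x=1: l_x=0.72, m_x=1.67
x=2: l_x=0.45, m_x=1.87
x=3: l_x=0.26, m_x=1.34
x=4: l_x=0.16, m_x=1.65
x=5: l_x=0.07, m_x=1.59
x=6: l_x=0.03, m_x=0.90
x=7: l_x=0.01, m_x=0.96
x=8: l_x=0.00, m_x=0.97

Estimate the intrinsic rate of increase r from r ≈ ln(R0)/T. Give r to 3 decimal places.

0.501

R0 = Σ lx·mx = 0 + 1.2024 + 0.8415 + 0.3484 + 0.264 + 0.1113 + 0.027 + 0.0096 + 0 = 2.8042
Σ x·lx·mx = 5.7723; T = 5.7723/2.8042 = 2.05845…
r ≈ ln(R0)/T = ln(2.8042)/2.05845… = 0.50092… → 0.501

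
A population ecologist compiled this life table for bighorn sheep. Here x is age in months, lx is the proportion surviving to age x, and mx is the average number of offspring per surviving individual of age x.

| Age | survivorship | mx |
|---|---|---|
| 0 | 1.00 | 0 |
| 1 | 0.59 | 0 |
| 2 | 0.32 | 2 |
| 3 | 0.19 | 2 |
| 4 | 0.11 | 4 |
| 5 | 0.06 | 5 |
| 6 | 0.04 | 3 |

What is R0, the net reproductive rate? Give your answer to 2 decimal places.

1.88

lx·mx by age: 0, 0, 0.64, 0.38, 0.44, 0.3, 0.12
R0 = Σ lx·mx = 1.88 → 1.88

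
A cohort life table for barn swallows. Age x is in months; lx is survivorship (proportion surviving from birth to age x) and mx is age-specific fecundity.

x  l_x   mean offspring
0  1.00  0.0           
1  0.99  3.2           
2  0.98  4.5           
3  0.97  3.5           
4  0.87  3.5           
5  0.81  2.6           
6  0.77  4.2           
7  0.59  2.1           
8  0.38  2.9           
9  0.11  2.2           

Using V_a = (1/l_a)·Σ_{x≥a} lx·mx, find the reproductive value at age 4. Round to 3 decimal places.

lx·mx for x ≥ 4: 3.045, 2.106, 3.234, 1.239, 1.102, 0.242 → sum = 10.968
V_4 = 10.968 / l_4 = 10.968 / 0.87 = 12.606897… → 12.607

12.607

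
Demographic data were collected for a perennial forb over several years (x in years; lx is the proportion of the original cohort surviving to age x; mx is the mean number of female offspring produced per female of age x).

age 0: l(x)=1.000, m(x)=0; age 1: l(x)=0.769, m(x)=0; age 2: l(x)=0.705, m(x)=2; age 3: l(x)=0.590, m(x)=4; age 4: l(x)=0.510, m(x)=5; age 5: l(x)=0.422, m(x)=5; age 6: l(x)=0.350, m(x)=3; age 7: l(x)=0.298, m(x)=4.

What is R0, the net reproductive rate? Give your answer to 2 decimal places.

lx·mx by age: 0, 0, 1.41, 2.36, 2.55, 2.11, 1.05, 1.192
R0 = Σ lx·mx = 10.672 → 10.67

10.67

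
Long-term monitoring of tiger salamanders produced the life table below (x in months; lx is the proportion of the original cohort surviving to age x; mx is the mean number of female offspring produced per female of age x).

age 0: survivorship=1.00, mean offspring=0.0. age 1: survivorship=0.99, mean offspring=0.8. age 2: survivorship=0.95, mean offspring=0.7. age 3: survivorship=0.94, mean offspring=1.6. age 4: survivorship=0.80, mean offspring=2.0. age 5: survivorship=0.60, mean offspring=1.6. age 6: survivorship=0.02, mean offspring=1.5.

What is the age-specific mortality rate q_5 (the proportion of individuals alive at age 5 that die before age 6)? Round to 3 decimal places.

q_5 = (l_5 − l_6) / l_5 = (0.6 − 0.02) / 0.6
     = 0.58 / 0.6 = 0.966667… → 0.967

0.967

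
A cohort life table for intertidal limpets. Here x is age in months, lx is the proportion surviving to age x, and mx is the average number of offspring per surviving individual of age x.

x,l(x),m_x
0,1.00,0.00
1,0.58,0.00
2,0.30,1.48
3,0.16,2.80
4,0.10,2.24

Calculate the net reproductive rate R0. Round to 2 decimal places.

1.12

lx·mx by age: 0, 0, 0.444, 0.448, 0.224
R0 = Σ lx·mx = 1.116 → 1.12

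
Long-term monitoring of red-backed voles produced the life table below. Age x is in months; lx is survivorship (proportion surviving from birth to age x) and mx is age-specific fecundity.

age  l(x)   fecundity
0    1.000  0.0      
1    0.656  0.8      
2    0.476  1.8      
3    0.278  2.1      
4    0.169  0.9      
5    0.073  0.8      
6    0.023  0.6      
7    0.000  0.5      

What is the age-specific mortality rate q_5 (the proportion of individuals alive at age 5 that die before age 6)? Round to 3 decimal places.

0.685

q_5 = (l_5 − l_6) / l_5 = (0.073 − 0.023) / 0.073
     = 0.05 / 0.073 = 0.684932… → 0.685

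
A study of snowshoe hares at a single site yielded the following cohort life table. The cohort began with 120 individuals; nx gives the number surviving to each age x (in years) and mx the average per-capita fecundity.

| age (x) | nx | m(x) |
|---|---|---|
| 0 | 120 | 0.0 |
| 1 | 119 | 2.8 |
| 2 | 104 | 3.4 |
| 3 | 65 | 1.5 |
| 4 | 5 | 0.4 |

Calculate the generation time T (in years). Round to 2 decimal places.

lx = nx/n0 = nx/120: 1, 0.99167…, 0.86667…, 0.54167…, 0.04167…
lx·mx: 0, 2.776667…, 2.946667…, 0.8125…, 0.016667… → R0 = 6.5525…
x·lx·mx: 0, 2.776667…, 5.893333…, 2.4375…, 0.066667… → Σ = 11.174167…
T = 11.174167… / 6.5525… = 1.705329… → 1.71

1.71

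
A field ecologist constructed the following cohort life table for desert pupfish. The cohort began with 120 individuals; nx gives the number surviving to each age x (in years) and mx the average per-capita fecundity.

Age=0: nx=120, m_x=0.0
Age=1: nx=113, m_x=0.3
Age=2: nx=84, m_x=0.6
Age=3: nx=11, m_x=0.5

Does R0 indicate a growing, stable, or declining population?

declining

lx = nx/n0 = nx/120: 1, 0.94167…, 0.7, 0.09167…
R0 = Σ lx·mx = 0 + 0.2825… + 0.42 + 0.045833… = 0.748333…
R0 < 1, so the population is declining.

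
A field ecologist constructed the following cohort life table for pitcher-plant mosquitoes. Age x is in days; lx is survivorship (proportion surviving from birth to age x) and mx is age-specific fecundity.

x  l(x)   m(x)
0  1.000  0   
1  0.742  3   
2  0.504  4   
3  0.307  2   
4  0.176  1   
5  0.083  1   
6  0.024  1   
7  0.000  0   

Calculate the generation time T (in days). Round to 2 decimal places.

lx·mx: 0, 2.226, 2.016, 0.614, 0.176, 0.083, 0.024, 0 → R0 = 5.139
x·lx·mx: 0, 2.226, 4.032, 1.842, 0.704, 0.415, 0.144, 0 → Σ = 9.363
T = 9.363 / 5.139 = 1.82195… → 1.82

1.82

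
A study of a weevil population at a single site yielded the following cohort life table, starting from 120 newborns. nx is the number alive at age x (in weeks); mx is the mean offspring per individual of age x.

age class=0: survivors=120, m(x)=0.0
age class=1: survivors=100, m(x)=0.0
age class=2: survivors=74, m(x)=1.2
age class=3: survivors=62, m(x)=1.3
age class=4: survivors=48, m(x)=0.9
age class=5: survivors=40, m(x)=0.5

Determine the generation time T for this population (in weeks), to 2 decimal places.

2.98

lx = nx/n0 = nx/120: 1, 0.83333…, 0.61667…, 0.51667…, 0.4, 0.33333…
lx·mx: 0, 0, 0.74…, 0.671667…, 0.36, 0.166667… → R0 = 1.938333…
x·lx·mx: 0, 0, 1.48…, 2.015…, 1.44, 0.833333… → Σ = 5.768333…
T = 5.768333… / 1.938333… = 2.975924… → 2.98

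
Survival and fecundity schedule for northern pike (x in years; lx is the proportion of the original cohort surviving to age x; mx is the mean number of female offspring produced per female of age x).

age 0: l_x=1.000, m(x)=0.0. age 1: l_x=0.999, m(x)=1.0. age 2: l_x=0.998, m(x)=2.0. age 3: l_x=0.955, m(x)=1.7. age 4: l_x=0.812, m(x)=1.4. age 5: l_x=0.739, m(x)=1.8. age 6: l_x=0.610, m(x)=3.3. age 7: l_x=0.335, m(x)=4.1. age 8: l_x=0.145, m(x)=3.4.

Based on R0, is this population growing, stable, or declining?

R0 = Σ lx·mx = 0 + 0.999 + 1.996 + 1.6235 + 1.1368 + 1.3302 + 2.013 + 1.3735 + 0.493 = 10.965
R0 > 1, so the population is growing.

growing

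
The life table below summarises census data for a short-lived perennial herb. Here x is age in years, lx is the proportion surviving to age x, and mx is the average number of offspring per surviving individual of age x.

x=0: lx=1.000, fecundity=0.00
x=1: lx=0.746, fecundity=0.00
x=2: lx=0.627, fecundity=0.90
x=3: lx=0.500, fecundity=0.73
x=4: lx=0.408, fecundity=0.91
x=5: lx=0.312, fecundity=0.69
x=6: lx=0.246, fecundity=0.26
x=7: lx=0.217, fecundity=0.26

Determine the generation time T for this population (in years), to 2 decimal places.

3.40

lx·mx: 0, 0, 0.5643, 0.365, 0.37128, 0.21528, 0.06396, 0.05642 → R0 = 1.63624
x·lx·mx: 0, 0, 1.1286, 1.095, 1.48512, 1.0764, 0.38376, 0.39494 → Σ = 5.56382
T = 5.56382 / 1.63624 = 3.400369… → 3.40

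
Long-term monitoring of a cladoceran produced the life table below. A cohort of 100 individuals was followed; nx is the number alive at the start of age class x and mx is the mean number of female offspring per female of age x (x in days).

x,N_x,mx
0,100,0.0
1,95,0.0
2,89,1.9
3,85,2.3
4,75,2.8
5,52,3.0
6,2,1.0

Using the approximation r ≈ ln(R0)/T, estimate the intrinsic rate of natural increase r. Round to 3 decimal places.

0.571

lx = nx/n0 = nx/100: 1, 0.95, 0.89, 0.85, 0.75, 0.52, 0.02
R0 = Σ lx·mx = 0 + 0 + 1.691 + 1.955 + 2.1 + 1.56 + 0.02 = 7.326
Σ x·lx·mx = 25.567; T = 25.567/7.326 = 3.4899…
r ≈ ln(R0)/T = ln(7.326)/3.4899… = 0.57063… → 0.571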